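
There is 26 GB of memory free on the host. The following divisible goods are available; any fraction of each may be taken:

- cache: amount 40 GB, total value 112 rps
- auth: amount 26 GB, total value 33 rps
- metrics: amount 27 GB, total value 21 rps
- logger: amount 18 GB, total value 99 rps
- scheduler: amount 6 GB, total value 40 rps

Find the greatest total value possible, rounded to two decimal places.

144.60

Take in order of value per unit:
- scheduler (40/6 per unit): all 6 → value 40, running total 40.00
- logger (99/18 per unit): all 18 → value 99, running total 139.00
- cache (112/40 per unit): 2 of 40 → value 2×112/40 = 5.6000, running total 144.60
Total 144.60.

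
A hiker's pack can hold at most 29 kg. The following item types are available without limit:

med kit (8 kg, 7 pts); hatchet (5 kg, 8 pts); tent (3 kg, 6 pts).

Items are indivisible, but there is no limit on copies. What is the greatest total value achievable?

Best value-per-unit is tent at 6/3; filling with it alone gives 9×6 = 54.
Optimal mix: 1×hatchet + 8×tent → weight 29, value 56.

56 pts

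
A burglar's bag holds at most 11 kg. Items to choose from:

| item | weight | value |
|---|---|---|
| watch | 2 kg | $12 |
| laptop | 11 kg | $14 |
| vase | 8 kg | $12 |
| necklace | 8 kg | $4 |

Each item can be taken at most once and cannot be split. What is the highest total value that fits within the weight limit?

Check high-value combinations within 11 kg:
- watch+vase: weight 2+8=10, value 12+12=24
- watch+necklace: weight 2+8=10, value 12+4=16
- laptop: weight 11, value 14
- watch: weight 2, value 12
Best: $24.

$24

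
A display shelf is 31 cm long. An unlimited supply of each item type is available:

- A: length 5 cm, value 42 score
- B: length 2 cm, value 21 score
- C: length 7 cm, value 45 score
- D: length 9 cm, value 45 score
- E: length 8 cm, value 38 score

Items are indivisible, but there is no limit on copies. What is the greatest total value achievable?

Best value-per-unit is B at 21/2; filling with it alone gives 15×21 = 315.
Optimal mix: 1×A + 13×B → length 31, value 315.

315 score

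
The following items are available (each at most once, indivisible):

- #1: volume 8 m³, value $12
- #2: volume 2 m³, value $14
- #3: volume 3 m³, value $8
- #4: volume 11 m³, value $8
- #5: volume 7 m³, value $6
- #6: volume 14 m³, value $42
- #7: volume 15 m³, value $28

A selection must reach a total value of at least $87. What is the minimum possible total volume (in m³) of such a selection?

Subsets with value ≥ 87, sorted by total volume:
- #2+#3+#6+#7: volume 34, value 92
- #2+#5+#6+#7: volume 38, value 90
- #1+#2+#6+#7: volume 39, value 96
Minimum volume: 34 m³.

34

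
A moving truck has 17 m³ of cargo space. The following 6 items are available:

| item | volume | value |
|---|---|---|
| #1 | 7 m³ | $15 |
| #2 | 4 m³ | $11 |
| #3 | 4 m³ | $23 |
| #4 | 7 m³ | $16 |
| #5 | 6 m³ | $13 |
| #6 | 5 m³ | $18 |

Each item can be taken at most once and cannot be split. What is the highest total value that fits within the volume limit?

$57

This is a 0/1 knapsack; check combinations near the capacity.
- #3+#4+#6: volume 4+7+5=16, value 23+16+18=57
- #1+#3+#6: volume 7+4+5=16, value 15+23+18=56
- #3+#5+#6: volume 4+6+5=15, value 23+13+18=54
- #2+#3+#6: volume 4+4+5=13, value 11+23+18=52
- #3+#4+#5: volume 4+7+6=17, value 23+16+13=52
Best: $57.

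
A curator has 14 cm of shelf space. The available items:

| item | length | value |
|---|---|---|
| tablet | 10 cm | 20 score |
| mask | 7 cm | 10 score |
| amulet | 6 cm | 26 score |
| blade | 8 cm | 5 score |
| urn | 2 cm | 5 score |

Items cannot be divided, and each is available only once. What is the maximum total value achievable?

Check high-value combinations within 14 cm:
- mask+amulet: length 7+6=13, value 10+26=36
- amulet+urn: length 6+2=8, value 26+5=31
- amulet+blade: length 6+8=14, value 26+5=31
- amulet: length 6, value 26
Best: 36 score.

36 score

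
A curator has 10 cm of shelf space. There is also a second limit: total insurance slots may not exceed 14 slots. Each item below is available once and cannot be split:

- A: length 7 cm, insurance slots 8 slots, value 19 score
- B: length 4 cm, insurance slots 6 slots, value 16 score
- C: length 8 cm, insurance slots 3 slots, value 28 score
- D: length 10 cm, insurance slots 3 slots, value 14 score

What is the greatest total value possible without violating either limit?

Feasible sets respecting both limits:
- C: length 8, insurance slots 3, value 28
- A: length 7, insurance slots 8, value 19
- B: length 4, insurance slots 6, value 16
- D: length 10, insurance slots 3, value 14
Best: 28 score.

28 score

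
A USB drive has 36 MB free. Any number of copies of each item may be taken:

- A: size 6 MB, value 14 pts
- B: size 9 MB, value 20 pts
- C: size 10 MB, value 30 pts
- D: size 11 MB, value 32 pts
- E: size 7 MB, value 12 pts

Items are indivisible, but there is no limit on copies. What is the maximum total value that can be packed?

104 pts

Best value-per-unit is C at 30/10; filling with it alone gives 3×30 = 90.
Optimal mix: 1×A + 3×C → size 36, value 104.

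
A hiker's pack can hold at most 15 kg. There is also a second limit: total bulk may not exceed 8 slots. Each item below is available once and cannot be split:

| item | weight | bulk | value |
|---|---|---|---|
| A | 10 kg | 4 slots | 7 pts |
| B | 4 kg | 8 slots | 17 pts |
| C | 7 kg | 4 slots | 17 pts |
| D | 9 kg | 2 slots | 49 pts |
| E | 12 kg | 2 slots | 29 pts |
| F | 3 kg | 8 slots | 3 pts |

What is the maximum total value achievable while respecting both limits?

49 pts

Feasible sets respecting both limits:
- D: weight 9, bulk 2, value 49
- E: weight 12, bulk 2, value 29
- B: weight 4, bulk 8, value 17
- C: weight 7, bulk 4, value 17
Best: 49 pts.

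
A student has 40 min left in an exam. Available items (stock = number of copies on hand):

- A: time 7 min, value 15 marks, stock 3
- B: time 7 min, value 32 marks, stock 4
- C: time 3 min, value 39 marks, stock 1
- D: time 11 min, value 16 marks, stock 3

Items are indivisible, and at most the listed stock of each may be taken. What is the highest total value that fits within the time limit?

Best selections within time 40 and stock limits:
- 1×A + 4×B + 1×C: time 38, value 182
- 4×B + 1×C: time 31, value 167
- 2×A + 3×B + 1×C: time 38, value 165
- 3×B + 1×C + 1×D: time 35, value 151
Best: 182 marks.

182 marks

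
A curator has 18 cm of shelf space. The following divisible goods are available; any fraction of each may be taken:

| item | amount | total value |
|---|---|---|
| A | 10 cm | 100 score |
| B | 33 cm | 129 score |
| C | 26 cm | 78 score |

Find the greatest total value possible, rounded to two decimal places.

131.27

Take in order of value per unit:
- A (100/10 per unit): all 10 → value 100, running total 100.00
- B (129/33 per unit): 8 of 33 → value 8×129/33 = 31.2727, running total 131.27
Total 131.27.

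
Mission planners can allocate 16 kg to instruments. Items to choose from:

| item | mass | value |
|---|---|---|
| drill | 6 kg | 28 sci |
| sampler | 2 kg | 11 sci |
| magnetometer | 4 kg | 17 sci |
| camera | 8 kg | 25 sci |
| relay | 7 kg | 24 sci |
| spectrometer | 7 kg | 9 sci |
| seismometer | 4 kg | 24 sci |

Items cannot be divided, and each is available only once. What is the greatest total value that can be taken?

80 sci

Check high-value combinations within 16 kg:
- drill+sampler+magnetometer+seismometer: mass 6+2+4+4=16, value 28+11+17+24=80
- drill+magnetometer+seismometer: mass 6+4+4=14, value 28+17+24=69
- magnetometer+camera+seismometer: mass 4+8+4=16, value 17+25+24=66
- magnetometer+relay+seismometer: mass 4+7+4=15, value 17+24+24=65
- drill+sampler+camera: mass 6+2+8=16, value 28+11+25=64
Best: 80 sci.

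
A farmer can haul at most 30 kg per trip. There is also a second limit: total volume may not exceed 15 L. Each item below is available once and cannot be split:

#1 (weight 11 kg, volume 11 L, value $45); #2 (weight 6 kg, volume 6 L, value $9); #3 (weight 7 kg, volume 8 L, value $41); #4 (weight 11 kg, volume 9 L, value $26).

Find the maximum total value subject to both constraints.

Feasible sets respecting both limits:
- #2+#3: weight 13, volume 14, value 50
- #1: weight 11, volume 11, value 45
- #3: weight 7, volume 8, value 41
Best: $50.

$50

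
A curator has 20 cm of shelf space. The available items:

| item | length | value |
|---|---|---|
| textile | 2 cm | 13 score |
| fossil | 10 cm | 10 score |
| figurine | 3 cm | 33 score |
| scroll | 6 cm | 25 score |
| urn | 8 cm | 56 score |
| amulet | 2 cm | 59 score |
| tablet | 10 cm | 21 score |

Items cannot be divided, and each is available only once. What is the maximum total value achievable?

173 score

Check high-value combinations within 20 cm:
- figurine+scroll+urn+amulet: length 3+6+8+2=19, value 33+25+56+59=173
- textile+figurine+urn+amulet: length 2+3+8+2=15, value 13+33+56+59=161
- textile+scroll+urn+amulet: length 2+6+8+2=18, value 13+25+56+59=153
- figurine+urn+amulet: length 3+8+2=13, value 33+56+59=148
- scroll+urn+amulet: length 6+8+2=16, value 25+56+59=140
Best: 173 score.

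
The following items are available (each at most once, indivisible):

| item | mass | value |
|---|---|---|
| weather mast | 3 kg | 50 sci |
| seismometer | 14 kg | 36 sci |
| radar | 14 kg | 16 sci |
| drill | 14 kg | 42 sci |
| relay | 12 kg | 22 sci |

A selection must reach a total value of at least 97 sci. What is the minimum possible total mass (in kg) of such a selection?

29

Subsets with value ≥ 97, sorted by total mass:
- weather mast+drill+relay: mass 29, value 114
- weather mast+seismometer+relay: mass 29, value 108
- weather mast+seismometer+drill: mass 31, value 128
Minimum mass: 29 kg.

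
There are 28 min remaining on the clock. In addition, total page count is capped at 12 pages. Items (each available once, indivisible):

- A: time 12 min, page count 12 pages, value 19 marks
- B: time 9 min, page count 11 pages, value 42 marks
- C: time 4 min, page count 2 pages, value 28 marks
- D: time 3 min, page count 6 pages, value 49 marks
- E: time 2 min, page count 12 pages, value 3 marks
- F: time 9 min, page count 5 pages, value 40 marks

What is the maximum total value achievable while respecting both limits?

89 marks

Feasible sets respecting both limits:
- D+F: time 12, page count 11, value 89
- C+D: time 7, page count 8, value 77
- C+F: time 13, page count 7, value 68
- D: time 3, page count 6, value 49
Best: 89 marks.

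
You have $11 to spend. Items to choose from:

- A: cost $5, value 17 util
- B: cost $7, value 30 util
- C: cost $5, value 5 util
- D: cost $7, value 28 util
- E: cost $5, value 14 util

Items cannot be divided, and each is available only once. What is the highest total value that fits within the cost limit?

Check high-value combinations within $11:
- A+E: cost 5+5=10, value 17+14=31
- B: cost 7, value 30
- D: cost 7, value 28
- A+C: cost 5+5=10, value 17+5=22
Best: 31 util.

31 util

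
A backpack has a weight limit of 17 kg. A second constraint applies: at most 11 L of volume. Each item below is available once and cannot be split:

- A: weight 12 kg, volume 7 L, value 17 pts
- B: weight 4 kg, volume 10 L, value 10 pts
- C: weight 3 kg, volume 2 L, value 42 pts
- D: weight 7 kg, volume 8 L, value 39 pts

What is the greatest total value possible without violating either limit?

Feasible sets respecting both limits:
- C+D: weight 10, volume 10, value 81
- A+C: weight 15, volume 9, value 59
- C: weight 3, volume 2, value 42
Best: 81 pts.

81 pts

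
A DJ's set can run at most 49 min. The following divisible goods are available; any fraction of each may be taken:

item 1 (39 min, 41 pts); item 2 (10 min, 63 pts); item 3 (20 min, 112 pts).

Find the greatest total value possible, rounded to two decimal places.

Take in order of value per unit:
- item 2 (63/10 per unit): all 10 → value 63, running total 63.00
- item 3 (112/20 per unit): all 20 → value 112, running total 175.00
- item 1 (41/39 per unit): 19 of 39 → value 19×41/39 = 19.9744, running total 194.97
Total 194.97.

194.97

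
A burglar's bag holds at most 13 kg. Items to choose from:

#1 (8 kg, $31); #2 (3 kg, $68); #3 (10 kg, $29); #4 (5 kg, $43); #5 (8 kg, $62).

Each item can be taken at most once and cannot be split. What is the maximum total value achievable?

$130

Check high-value combinations within 13 kg:
- #2+#5: weight 3+8=11, value 68+62=130
- #2+#4: weight 3+5=8, value 68+43=111
- #4+#5: weight 5+8=13, value 43+62=105
- #1+#2: weight 8+3=11, value 31+68=99
- #2+#3: weight 3+10=13, value 68+29=97
Best: $130.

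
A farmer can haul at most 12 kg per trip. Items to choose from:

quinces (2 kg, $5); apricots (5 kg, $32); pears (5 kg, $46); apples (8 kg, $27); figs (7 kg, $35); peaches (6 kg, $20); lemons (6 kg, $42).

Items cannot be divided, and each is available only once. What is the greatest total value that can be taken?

$88

Check high-value combinations within 12 kg:
- pears+lemons: weight 5+6=11, value 46+42=88
- quinces+apricots+pears: weight 2+5+5=12, value 5+32+46=83
- pears+figs: weight 5+7=12, value 46+35=81
Best: $88.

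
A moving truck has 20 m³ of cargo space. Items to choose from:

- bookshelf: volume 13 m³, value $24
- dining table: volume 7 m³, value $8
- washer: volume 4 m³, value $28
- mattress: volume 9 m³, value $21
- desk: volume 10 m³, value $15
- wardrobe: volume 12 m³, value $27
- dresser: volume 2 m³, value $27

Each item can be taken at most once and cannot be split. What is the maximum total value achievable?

This is a 0/1 knapsack; check combinations near the capacity.
- washer+wardrobe+dresser: volume 4+12+2=18, value 28+27+27=82
- bookshelf+washer+dresser: volume 13+4+2=19, value 24+28+27=79
- washer+mattress+dresser: volume 4+9+2=15, value 28+21+27=76
Best: $82.

$82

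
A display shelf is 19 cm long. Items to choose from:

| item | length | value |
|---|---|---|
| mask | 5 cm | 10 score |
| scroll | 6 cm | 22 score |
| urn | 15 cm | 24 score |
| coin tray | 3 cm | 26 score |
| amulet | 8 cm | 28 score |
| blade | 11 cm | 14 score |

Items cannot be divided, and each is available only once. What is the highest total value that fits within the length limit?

Check high-value combinations within 19 cm:
- scroll+coin tray+amulet: length 6+3+8=17, value 22+26+28=76
- mask+coin tray+amulet: length 5+3+8=16, value 10+26+28=64
- mask+scroll+amulet: length 5+6+8=19, value 10+22+28=60
Best: 76 score.

76 score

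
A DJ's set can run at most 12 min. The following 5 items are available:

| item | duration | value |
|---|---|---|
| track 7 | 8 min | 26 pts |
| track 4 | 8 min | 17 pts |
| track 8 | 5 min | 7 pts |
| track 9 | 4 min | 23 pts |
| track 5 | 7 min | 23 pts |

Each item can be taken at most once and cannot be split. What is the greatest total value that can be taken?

Check high-value combinations within 12 min:
- track 7+track 9: duration 8+4=12, value 26+23=49
- track 9+track 5: duration 4+7=11, value 23+23=46
- track 4+track 9: duration 8+4=12, value 17+23=40
- track 8+track 9: duration 5+4=9, value 7+23=30
- track 8+track 5: duration 5+7=12, value 7+23=30
Best: 49 pts.

49 pts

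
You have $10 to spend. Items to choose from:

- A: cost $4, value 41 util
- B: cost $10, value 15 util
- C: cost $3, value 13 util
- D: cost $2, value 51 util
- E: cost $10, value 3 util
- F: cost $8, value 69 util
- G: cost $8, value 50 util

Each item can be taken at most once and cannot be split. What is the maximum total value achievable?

Check high-value combinations within $10:
- D+F: cost 2+8=10, value 51+69=120
- A+C+D: cost 4+3+2=9, value 41+13+51=105
- D+G: cost 2+8=10, value 51+50=101
- A+D: cost 4+2=6, value 41+51=92
- F: cost 8, value 69
Best: 120 util.

120 util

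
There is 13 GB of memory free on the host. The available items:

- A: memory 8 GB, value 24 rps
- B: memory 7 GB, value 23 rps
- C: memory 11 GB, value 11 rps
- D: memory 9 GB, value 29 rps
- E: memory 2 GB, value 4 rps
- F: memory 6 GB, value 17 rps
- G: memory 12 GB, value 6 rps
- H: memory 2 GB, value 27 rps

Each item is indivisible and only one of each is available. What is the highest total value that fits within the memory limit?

60 rps

Check high-value combinations within 13 GB:
- D+E+H: memory 9+2+2=13, value 29+4+27=60
- D+H: memory 9+2=11, value 29+27=56
- A+E+H: memory 8+2+2=12, value 24+4+27=55
- B+E+H: memory 7+2+2=11, value 23+4+27=54
Best: 60 rps.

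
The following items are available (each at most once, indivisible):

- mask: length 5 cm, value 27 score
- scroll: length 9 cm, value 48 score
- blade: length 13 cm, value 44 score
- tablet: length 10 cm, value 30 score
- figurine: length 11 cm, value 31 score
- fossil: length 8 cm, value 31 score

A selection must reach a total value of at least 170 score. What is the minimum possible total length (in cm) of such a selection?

45

Subsets with value ≥ 170, sorted by total length:
- mask+scroll+blade+tablet+fossil: length 45, value 180
- mask+scroll+blade+figurine+fossil: length 46, value 181
- mask+scroll+blade+tablet+figurine: length 48, value 180
- scroll+blade+tablet+figurine+fossil: length 51, value 184
Minimum length: 45 cm.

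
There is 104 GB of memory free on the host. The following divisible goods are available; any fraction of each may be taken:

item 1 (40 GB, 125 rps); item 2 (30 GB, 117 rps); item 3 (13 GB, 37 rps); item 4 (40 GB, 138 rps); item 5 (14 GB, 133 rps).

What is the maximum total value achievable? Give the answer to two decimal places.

Take in order of value per unit:
- item 5 (133/14 per unit): all 14 → value 133, running total 133.00
- item 2 (117/30 per unit): all 30 → value 117, running total 250.00
- item 4 (138/40 per unit): all 40 → value 138, running total 388.00
- item 1 (125/40 per unit): 20 of 40 → value 20×125/40 = 62.5000, running total 450.50
Total 450.50.

450.50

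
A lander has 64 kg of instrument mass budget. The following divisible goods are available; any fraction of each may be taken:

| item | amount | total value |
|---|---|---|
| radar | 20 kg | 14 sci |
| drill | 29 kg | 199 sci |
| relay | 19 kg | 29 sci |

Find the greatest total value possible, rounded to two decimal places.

239.20

Take in order of value per unit:
- drill (199/29 per unit): all 29 → value 199, running total 199.00
- relay (29/19 per unit): all 19 → value 29, running total 228.00
- radar (14/20 per unit): 16 of 20 → value 16×14/20 = 11.2000, running total 239.20
Total 239.20.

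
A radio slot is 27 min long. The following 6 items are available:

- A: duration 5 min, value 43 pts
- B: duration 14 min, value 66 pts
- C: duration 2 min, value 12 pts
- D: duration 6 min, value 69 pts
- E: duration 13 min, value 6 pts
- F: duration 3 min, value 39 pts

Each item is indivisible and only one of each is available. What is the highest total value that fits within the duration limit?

190 pts

Check high-value combinations within 27 min:
- A+B+C+D: duration 5+14+2+6=27, value 43+66+12+69=190
- B+C+D+F: duration 14+2+6+3=25, value 66+12+69+39=186
- A+B+D: duration 5+14+6=25, value 43+66+69=178
- B+D+F: duration 14+6+3=23, value 66+69+39=174
Best: 190 pts.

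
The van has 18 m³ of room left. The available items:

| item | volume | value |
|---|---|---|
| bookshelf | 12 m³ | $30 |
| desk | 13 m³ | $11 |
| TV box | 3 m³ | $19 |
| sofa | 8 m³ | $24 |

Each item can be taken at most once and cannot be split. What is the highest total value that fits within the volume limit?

$49

Check high-value combinations within 18 m³:
- bookshelf+TV box: volume 12+3=15, value 30+19=49
- TV box+sofa: volume 3+8=11, value 19+24=43
- bookshelf: volume 12, value 30
- desk+TV box: volume 13+3=16, value 11+19=30
Best: $49.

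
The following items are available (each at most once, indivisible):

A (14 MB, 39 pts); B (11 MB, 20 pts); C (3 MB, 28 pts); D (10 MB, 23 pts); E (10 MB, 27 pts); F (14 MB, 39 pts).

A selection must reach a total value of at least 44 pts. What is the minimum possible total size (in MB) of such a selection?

13

Subsets with value ≥ 44, sorted by total size:
- C+E: size 13, value 55
- C+D: size 13, value 51
- B+C: size 14, value 48
Minimum size: 13 MB.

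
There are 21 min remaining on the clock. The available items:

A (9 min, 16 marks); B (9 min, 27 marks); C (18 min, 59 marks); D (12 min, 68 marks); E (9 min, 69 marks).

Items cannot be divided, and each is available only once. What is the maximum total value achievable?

137 marks

Check high-value combinations within 21 min:
- D+E: time 12+9=21, value 68+69=137
- B+E: time 9+9=18, value 27+69=96
- B+D: time 9+12=21, value 27+68=95
- A+E: time 9+9=18, value 16+69=85
- A+D: time 9+12=21, value 16+68=84
Best: 137 marks.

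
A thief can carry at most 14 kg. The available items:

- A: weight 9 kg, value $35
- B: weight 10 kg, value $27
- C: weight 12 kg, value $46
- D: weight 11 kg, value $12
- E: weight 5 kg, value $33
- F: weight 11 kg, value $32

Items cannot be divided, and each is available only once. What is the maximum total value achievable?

$68

Check high-value combinations within 14 kg:
- A+E: weight 9+5=14, value 35+33=68
- C: weight 12, value 46
- A: weight 9, value 35
- E: weight 5, value 33
Best: $68.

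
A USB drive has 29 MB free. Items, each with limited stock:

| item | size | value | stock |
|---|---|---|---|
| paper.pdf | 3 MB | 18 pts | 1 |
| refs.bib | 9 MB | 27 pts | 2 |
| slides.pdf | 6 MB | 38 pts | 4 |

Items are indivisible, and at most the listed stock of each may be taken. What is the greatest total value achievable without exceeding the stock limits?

Best selections within size 29 and stock limits:
- 1×paper.pdf + 4×slides.pdf: size 27, value 170
- 4×slides.pdf: size 24, value 152
- 1×refs.bib + 3×slides.pdf: size 27, value 141
- 1×paper.pdf + 3×slides.pdf: size 21, value 132
Best: 170 pts.

170 pts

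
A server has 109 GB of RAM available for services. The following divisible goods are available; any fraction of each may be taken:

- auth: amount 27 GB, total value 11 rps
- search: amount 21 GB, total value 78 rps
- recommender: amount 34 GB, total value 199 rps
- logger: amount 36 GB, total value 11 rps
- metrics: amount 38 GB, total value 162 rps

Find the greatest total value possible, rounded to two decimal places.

Take in order of value per unit:
- recommender (199/34 per unit): all 34 → value 199, running total 199.00
- metrics (162/38 per unit): all 38 → value 162, running total 361.00
- search (78/21 per unit): all 21 → value 78, running total 439.00
- auth (11/27 per unit): 16 of 27 → value 16×11/27 = 6.5185, running total 445.52
Total 445.52.

445.52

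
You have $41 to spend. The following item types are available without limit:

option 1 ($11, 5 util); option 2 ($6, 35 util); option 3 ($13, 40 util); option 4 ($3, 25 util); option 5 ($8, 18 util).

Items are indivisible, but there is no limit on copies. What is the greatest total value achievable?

Best value-per-unit is option 4 at 25/3, and filling with it alone uses cost 13×3=39. No mix of the others beats 13×25 = 325.

325 util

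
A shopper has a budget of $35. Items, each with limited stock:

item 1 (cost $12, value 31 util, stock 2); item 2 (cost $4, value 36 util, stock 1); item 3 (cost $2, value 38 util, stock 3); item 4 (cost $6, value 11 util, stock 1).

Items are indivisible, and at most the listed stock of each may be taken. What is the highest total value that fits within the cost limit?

Best selections within cost 35 and stock limits:
- 2×item 1 + 1×item 2 + 3×item 3: cost 34, value 212
- 1×item 1 + 1×item 2 + 3×item 3 + 1×item 4: cost 28, value 192
Best: 212 util.

212 util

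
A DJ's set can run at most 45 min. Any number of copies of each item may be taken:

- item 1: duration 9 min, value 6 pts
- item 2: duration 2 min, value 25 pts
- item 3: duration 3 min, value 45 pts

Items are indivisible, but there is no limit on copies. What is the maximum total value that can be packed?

Best value-per-unit is item 3 at 45/3, and filling with it alone uses duration 15×3=45. No mix of the others beats 15×45 = 675.

675 pts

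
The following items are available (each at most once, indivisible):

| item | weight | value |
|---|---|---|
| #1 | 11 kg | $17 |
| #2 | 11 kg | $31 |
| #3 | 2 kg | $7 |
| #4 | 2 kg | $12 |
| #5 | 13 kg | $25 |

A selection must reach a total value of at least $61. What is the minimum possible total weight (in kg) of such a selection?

Subsets with value ≥ 61, sorted by total weight:
- #2+#4+#5: weight 26, value 68
- #1+#2+#3+#4: weight 26, value 67
Minimum weight: 26 kg.

26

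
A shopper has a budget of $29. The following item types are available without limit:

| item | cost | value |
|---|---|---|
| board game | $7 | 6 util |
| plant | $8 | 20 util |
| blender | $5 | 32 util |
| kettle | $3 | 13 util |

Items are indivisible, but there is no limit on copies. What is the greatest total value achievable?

173 util

Best value-per-unit is blender at 32/5; filling with it alone gives 5×32 = 160.
Optimal mix: 5×blender + 1×kettle → cost 28, value 173.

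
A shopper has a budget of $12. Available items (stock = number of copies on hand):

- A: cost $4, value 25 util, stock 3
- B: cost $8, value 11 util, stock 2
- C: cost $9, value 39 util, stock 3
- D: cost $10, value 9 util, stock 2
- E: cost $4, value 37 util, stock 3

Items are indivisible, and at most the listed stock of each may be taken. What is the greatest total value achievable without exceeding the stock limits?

111 util

Best selections within cost 12 and stock limits:
- 3×E: cost 12, value 111
- 1×A + 2×E: cost 12, value 99
- 2×A + 1×E: cost 12, value 87
- 3×A: cost 12, value 75
Best: 111 util.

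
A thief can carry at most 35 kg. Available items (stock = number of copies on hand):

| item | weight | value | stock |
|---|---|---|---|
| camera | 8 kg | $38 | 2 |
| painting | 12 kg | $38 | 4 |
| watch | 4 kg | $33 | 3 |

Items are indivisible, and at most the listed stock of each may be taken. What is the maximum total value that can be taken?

Top feasible selections:
- 2×camera + 3×watch: weight 28, value 175
- 1×camera + 1×painting + 3×watch: weight 32, value 175
- 2×camera + 1×painting + 1×watch: weight 32, value 147
Best: $175.

$175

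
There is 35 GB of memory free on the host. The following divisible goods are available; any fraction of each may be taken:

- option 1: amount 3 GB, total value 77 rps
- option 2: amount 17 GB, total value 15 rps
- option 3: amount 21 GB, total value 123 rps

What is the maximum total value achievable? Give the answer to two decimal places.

Take in order of value per unit:
- option 1 (77/3 per unit): all 3 → value 77, running total 77.00
- option 3 (123/21 per unit): all 21 → value 123, running total 200.00
- option 2 (15/17 per unit): 11 of 17 → value 11×15/17 = 9.7059, running total 209.71
Total 209.71.

209.71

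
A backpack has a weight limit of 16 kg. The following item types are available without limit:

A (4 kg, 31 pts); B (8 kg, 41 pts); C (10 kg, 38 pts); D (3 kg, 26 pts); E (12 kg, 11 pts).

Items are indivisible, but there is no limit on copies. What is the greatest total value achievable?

135 pts

Best value-per-unit is D at 26/3; filling with it alone gives 5×26 = 130.
Optimal mix: 1×A + 4×D → weight 16, value 135.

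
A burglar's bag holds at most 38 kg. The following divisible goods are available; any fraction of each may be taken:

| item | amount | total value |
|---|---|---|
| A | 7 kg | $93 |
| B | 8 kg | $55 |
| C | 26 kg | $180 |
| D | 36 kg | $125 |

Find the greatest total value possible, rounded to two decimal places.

Take in order of value per unit:
- A (93/7 per unit): all 7 → value 93, running total 93.00
- C (180/26 per unit): all 26 → value 180, running total 273.00
- B (55/8 per unit): 5 of 8 → value 5×55/8 = 34.3750, running total 307.38
Total 307.38.

307.38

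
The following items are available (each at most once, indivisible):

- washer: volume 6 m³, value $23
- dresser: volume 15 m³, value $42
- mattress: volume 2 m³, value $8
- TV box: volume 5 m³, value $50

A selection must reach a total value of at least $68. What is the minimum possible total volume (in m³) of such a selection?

11

Subsets with value ≥ 68, sorted by total volume:
- washer+TV box: volume 11, value 73
- washer+mattress+TV box: volume 13, value 81
Minimum volume: 11 m³.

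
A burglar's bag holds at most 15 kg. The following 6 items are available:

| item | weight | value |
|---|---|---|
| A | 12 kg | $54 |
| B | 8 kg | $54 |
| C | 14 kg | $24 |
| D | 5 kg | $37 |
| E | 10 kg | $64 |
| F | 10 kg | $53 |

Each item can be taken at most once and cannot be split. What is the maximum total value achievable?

$101

Check high-value combinations within 15 kg:
- D+E: weight 5+10=15, value 37+64=101
- B+D: weight 8+5=13, value 54+37=91
- D+F: weight 5+10=15, value 37+53=90
Best: $101.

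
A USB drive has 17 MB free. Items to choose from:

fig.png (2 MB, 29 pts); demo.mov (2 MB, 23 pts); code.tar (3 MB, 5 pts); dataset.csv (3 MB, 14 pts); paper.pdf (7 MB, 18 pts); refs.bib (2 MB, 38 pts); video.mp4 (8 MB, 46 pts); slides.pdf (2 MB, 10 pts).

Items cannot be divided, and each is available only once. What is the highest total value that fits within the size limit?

Check high-value combinations within 17 MB:
- fig.png+demo.mov+dataset.csv+refs.bib+video.mp4: size 2+2+3+2+8=17, value 29+23+14+38+46=150
- fig.png+demo.mov+refs.bib+video.mp4+slides.pdf: size 2+2+2+8+2=16, value 29+23+38+46+10=146
- fig.png+demo.mov+code.tar+refs.bib+video.mp4: size 2+2+3+2+8=17, value 29+23+5+38+46=141
Best: 150 pts.

150 pts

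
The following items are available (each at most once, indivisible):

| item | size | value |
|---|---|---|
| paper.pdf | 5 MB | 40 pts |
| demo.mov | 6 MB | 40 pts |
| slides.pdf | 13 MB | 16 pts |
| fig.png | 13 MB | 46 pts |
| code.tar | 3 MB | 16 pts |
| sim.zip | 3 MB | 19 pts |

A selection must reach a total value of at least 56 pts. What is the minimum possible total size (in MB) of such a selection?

8

Subsets with value ≥ 56, sorted by total size:
- paper.pdf+sim.zip: size 8, value 59
- paper.pdf+code.tar: size 8, value 56
- demo.mov+sim.zip: size 9, value 59
Minimum size: 8 MB.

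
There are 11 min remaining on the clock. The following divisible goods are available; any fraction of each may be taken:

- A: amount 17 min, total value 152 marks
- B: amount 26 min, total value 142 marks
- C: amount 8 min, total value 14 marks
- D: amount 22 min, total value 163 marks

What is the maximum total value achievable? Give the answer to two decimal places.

Take in order of value per unit:
- A (152/17 per unit): 11 of 17 → value 11×152/17 = 98.3529, running total 98.35
Total 98.35.

98.35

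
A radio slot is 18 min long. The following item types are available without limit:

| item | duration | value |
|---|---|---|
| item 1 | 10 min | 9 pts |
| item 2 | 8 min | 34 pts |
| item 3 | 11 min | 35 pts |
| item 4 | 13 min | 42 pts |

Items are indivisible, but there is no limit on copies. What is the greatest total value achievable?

68 pts

Best value-per-unit is item 2 at 34/8, and filling with it alone uses duration 2×8=16. No mix of the others beats 2×34 = 68.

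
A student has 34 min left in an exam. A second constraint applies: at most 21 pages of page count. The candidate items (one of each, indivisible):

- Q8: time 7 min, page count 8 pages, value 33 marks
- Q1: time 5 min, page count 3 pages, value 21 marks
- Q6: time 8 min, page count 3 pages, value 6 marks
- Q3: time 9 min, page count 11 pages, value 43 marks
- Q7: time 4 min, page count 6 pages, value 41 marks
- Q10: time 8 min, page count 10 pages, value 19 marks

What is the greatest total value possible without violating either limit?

105 marks

Feasible sets respecting both limits:
- Q1+Q3+Q7: time 18, page count 20, value 105
- Q8+Q1+Q6+Q7: time 24, page count 20, value 101
- Q8+Q1+Q7: time 16, page count 17, value 95
- Q6+Q3+Q7: time 21, page count 20, value 90
Best: 105 marks.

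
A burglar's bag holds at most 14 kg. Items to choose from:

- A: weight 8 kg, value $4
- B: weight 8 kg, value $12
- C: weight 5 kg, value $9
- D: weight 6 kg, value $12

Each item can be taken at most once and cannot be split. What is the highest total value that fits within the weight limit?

$24

Check high-value combinations within 14 kg:
- B+D: weight 8+6=14, value 12+12=24
- C+D: weight 5+6=11, value 9+12=21
- B+C: weight 8+5=13, value 12+9=21
- A+D: weight 8+6=14, value 4+12=16
Best: $24.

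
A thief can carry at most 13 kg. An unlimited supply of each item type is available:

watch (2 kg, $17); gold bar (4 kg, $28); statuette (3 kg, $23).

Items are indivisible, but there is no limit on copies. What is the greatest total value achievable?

Best value-per-unit is watch at 17/2; filling with it alone gives 6×17 = 102.
Optimal mix: 5×watch + 1×statuette → weight 13, value 108.

$108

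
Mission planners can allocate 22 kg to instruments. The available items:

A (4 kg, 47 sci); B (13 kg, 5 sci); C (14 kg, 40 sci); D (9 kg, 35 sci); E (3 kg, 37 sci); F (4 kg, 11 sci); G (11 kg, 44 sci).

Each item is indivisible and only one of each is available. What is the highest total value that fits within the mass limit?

139 sci

Check high-value combinations within 22 kg:
- A+E+F+G: mass 4+3+4+11=22, value 47+37+11+44=139
- A+D+E+F: mass 4+9+3+4=20, value 47+35+37+11=130
- A+E+G: mass 4+3+11=18, value 47+37+44=128
- A+C+E: mass 4+14+3=21, value 47+40+37=124
Best: 139 sci.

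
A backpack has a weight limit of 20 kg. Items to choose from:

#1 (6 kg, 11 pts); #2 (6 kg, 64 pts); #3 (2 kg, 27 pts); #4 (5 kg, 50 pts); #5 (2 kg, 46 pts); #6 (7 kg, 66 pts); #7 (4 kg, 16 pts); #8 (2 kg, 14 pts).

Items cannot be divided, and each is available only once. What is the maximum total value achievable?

Check high-value combinations within 20 kg:
- #2+#4+#5+#6: weight 6+5+2+7=20, value 64+50+46+66=226
- #2+#3+#5+#6+#8: weight 6+2+2+7+2=19, value 64+27+46+66+14=217
- #2+#3+#4+#6: weight 6+2+5+7=20, value 64+27+50+66=207
- #3+#4+#5+#6+#7: weight 2+5+2+7+4=20, value 27+50+46+66+16=205
Best: 226 pts.

226 pts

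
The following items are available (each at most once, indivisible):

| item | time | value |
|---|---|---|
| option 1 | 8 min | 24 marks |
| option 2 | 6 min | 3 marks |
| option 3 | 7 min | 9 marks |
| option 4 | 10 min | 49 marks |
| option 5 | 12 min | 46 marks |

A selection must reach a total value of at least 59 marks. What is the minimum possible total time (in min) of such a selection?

Subsets with value ≥ 59, sorted by total time:
- option 1+option 4: time 18, value 73
- option 1+option 5: time 20, value 70
- option 4+option 5: time 22, value 95
- option 2+option 3+option 4: time 23, value 61
Minimum time: 18 min.

18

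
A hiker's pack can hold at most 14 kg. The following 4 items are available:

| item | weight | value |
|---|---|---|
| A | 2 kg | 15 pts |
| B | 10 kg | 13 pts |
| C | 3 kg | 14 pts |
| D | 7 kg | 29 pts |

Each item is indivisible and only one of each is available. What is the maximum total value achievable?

This is a 0/1 knapsack; check combinations near the capacity.
- A+C+D: weight 2+3+7=12, value 15+14+29=58
- A+D: weight 2+7=9, value 15+29=44
- C+D: weight 3+7=10, value 14+29=43
- A+C: weight 2+3=5, value 15+14=29
- D: weight 7, value 29
Best: 58 pts.

58 pts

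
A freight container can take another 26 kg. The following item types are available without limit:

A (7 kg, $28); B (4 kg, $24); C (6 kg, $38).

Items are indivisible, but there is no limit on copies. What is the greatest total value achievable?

Best value-per-unit is C at 38/6; filling with it alone gives 4×38 = 152.
Optimal mix: 2×B + 3×C → weight 26, value 162.

$162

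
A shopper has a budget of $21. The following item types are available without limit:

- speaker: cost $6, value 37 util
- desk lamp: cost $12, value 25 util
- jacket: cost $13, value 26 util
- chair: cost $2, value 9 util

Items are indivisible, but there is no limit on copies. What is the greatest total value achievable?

Best value-per-unit is speaker at 37/6; filling with it alone gives 3×37 = 111.
Optimal mix: 3×speaker + 1×chair → cost 20, value 120.

120 util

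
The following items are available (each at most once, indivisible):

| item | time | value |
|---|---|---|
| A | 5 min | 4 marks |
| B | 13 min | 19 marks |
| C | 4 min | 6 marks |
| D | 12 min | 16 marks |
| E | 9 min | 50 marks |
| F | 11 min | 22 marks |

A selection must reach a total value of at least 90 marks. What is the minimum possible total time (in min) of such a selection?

Subsets with value ≥ 90, sorted by total time:
- B+E+F: time 33, value 91
- C+D+E+F: time 36, value 94
Minimum time: 33 min.

33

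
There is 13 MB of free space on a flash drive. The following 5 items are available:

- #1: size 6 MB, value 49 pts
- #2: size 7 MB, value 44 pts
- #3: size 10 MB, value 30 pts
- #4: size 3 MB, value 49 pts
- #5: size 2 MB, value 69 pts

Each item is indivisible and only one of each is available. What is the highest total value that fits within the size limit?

Check high-value combinations within 13 MB:
- #1+#4+#5: size 6+3+2=11, value 49+49+69=167
- #2+#4+#5: size 7+3+2=12, value 44+49+69=162
- #4+#5: size 3+2=5, value 49+69=118
- #1+#5: size 6+2=8, value 49+69=118
Best: 167 pts.

167 pts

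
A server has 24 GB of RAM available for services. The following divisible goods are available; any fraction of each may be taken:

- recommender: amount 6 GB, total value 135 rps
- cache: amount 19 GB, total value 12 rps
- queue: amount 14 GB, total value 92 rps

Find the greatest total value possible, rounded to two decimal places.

Take in order of value per unit:
- recommender (135/6 per unit): all 6 → value 135, running total 135.00
- queue (92/14 per unit): all 14 → value 92, running total 227.00
- cache (12/19 per unit): 4 of 19 → value 4×12/19 = 2.5263, running total 229.53
Total 229.53.

229.53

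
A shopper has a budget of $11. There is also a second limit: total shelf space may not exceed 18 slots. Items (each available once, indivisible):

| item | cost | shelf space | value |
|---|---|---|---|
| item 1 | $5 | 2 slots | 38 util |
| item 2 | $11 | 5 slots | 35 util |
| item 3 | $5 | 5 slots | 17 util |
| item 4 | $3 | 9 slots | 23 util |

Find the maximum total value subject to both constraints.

Feasible sets respecting both limits:
- item 1+item 4: cost 8, shelf space 11, value 61
- item 1+item 3: cost 10, shelf space 7, value 55
- item 3+item 4: cost 8, shelf space 14, value 40
- item 1: cost 5, shelf space 2, value 38
Best: 61 util.

61 util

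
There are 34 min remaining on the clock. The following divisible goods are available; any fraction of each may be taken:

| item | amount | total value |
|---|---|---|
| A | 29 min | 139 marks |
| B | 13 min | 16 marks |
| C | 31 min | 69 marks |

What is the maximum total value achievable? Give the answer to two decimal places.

Take in order of value per unit:
- A (139/29 per unit): all 29 → value 139, running total 139.00
- C (69/31 per unit): 5 of 31 → value 5×69/31 = 11.1290, running total 150.13
Total 150.13.

150.13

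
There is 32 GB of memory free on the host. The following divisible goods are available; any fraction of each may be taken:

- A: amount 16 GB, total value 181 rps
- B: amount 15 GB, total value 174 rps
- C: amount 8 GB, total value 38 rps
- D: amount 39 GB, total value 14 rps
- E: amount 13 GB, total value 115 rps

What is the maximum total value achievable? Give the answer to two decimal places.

Take in order of value per unit:
- B (174/15 per unit): all 15 → value 174, running total 174.00
- A (181/16 per unit): all 16 → value 181, running total 355.00
- E (115/13 per unit): 1 of 13 → value 1×115/13 = 8.8462, running total 363.85
Total 363.85.

363.85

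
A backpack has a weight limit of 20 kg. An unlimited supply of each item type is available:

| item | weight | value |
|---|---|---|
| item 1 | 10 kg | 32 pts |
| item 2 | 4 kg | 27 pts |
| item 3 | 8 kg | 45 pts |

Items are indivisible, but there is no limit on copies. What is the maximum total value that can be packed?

Best value-per-unit is item 2 at 27/4, and filling with it alone uses weight 5×4=20. No mix of the others beats 5×27 = 135.

135 pts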